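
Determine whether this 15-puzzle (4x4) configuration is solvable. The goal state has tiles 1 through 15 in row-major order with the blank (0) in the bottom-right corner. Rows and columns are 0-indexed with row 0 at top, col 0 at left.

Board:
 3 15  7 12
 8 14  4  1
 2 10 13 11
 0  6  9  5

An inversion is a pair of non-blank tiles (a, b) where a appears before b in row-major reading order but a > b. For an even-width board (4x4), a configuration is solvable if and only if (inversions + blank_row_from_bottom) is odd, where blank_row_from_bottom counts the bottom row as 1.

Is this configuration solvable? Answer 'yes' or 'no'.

Inversions: 57
Blank is in row 3 (0-indexed from top), which is row 1 counting from the bottom (bottom = 1).
57 + 1 = 58, which is even, so the puzzle is not solvable.

Answer: no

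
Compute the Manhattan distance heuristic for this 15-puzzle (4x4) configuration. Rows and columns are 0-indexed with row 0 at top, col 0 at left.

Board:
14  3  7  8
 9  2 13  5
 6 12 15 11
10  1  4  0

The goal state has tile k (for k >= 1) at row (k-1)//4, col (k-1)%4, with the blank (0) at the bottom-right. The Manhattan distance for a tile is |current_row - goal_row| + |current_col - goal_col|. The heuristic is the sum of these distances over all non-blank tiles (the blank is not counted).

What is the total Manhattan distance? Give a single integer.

Tile 14: (0,0)->(3,1) = 4
Tile 3: (0,1)->(0,2) = 1
Tile 7: (0,2)->(1,2) = 1
Tile 8: (0,3)->(1,3) = 1
Tile 9: (1,0)->(2,0) = 1
Tile 2: (1,1)->(0,1) = 1
Tile 13: (1,2)->(3,0) = 4
Tile 5: (1,3)->(1,0) = 3
Tile 6: (2,0)->(1,1) = 2
Tile 12: (2,1)->(2,3) = 2
Tile 15: (2,2)->(3,2) = 1
Tile 11: (2,3)->(2,2) = 1
Tile 10: (3,0)->(2,1) = 2
Tile 1: (3,1)->(0,0) = 4
Tile 4: (3,2)->(0,3) = 4
Sum: 4 + 1 + 1 + 1 + 1 + 1 + 4 + 3 + 2 + 2 + 1 + 1 + 2 + 4 + 4 = 32

Answer: 32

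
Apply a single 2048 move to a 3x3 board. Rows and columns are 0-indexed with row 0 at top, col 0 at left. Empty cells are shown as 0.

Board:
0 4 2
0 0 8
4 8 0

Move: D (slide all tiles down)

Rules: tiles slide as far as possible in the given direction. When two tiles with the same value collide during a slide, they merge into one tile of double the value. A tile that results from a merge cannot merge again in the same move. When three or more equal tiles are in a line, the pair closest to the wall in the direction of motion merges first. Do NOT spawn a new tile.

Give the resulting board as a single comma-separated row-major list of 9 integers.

Slide down:
col 0: [0, 0, 4] -> [0, 0, 4]
col 1: [4, 0, 8] -> [0, 4, 8]
col 2: [2, 8, 0] -> [0, 2, 8]

Answer: 0, 0, 0, 0, 4, 2, 4, 8, 8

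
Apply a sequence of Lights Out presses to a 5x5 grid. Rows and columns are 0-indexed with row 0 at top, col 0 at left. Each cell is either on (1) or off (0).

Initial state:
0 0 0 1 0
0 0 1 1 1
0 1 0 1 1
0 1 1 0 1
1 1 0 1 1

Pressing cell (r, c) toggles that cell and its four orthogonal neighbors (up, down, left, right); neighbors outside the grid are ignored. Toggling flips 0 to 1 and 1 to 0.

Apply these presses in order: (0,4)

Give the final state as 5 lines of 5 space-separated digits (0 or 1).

After press 1 at (0,4):
0 0 0 0 1
0 0 1 1 0
0 1 0 1 1
0 1 1 0 1
1 1 0 1 1

Answer: 0 0 0 0 1
0 0 1 1 0
0 1 0 1 1
0 1 1 0 1
1 1 0 1 1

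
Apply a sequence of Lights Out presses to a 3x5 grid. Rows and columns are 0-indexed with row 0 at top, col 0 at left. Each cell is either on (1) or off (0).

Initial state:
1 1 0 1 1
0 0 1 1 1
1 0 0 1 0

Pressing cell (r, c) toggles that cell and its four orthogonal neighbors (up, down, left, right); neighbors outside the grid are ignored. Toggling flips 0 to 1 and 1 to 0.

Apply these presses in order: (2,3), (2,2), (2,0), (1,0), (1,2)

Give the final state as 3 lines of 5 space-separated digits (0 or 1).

After press 1 at (2,3):
1 1 0 1 1
0 0 1 0 1
1 0 1 0 1

After press 2 at (2,2):
1 1 0 1 1
0 0 0 0 1
1 1 0 1 1

After press 3 at (2,0):
1 1 0 1 1
1 0 0 0 1
0 0 0 1 1

After press 4 at (1,0):
0 1 0 1 1
0 1 0 0 1
1 0 0 1 1

After press 5 at (1,2):
0 1 1 1 1
0 0 1 1 1
1 0 1 1 1

Answer: 0 1 1 1 1
0 0 1 1 1
1 0 1 1 1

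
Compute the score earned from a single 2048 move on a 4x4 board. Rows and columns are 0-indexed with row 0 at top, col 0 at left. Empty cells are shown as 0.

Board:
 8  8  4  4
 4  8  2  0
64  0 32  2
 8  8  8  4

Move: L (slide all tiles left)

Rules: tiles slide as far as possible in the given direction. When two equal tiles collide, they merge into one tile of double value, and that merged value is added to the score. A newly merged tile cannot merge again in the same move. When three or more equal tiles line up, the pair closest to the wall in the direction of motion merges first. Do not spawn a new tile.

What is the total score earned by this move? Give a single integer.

Answer: 40

Derivation:
Slide left:
row 0: [8, 8, 4, 4] -> [16, 8, 0, 0]  score +24 (running 24)
row 1: [4, 8, 2, 0] -> [4, 8, 2, 0]  score +0 (running 24)
row 2: [64, 0, 32, 2] -> [64, 32, 2, 0]  score +0 (running 24)
row 3: [8, 8, 8, 4] -> [16, 8, 4, 0]  score +16 (running 40)
Board after move:
16  8  0  0
 4  8  2  0
64 32  2  0
16  8  4  0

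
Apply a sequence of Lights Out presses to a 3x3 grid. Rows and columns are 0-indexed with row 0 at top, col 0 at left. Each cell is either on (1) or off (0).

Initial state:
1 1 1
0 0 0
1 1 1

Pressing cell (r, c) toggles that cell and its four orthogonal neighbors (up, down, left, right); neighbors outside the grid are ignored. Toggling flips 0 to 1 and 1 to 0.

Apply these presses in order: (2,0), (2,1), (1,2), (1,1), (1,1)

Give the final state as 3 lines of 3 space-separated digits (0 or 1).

After press 1 at (2,0):
1 1 1
1 0 0
0 0 1

After press 2 at (2,1):
1 1 1
1 1 0
1 1 0

After press 3 at (1,2):
1 1 0
1 0 1
1 1 1

After press 4 at (1,1):
1 0 0
0 1 0
1 0 1

After press 5 at (1,1):
1 1 0
1 0 1
1 1 1

Answer: 1 1 0
1 0 1
1 1 1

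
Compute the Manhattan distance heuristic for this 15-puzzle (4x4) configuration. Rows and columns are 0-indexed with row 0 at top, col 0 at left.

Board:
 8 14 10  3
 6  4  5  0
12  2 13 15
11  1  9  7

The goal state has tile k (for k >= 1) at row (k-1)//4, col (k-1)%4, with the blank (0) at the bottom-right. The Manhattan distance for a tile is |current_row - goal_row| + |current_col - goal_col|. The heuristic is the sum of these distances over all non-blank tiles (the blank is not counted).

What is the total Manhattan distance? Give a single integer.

Tile 8: (0,0)->(1,3) = 4
Tile 14: (0,1)->(3,1) = 3
Tile 10: (0,2)->(2,1) = 3
Tile 3: (0,3)->(0,2) = 1
Tile 6: (1,0)->(1,1) = 1
Tile 4: (1,1)->(0,3) = 3
Tile 5: (1,2)->(1,0) = 2
Tile 12: (2,0)->(2,3) = 3
Tile 2: (2,1)->(0,1) = 2
Tile 13: (2,2)->(3,0) = 3
Tile 15: (2,3)->(3,2) = 2
Tile 11: (3,0)->(2,2) = 3
Tile 1: (3,1)->(0,0) = 4
Tile 9: (3,2)->(2,0) = 3
Tile 7: (3,3)->(1,2) = 3
Sum: 4 + 3 + 3 + 1 + 1 + 3 + 2 + 3 + 2 + 3 + 2 + 3 + 4 + 3 + 3 = 40

Answer: 40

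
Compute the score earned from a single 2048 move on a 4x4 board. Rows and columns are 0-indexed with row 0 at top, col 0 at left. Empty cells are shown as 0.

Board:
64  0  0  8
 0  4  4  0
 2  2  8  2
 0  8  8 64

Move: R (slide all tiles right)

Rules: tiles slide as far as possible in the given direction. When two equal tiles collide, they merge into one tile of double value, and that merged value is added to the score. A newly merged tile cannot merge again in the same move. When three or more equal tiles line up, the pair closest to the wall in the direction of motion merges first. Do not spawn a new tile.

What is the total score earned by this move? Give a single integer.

Answer: 28

Derivation:
Slide right:
row 0: [64, 0, 0, 8] -> [0, 0, 64, 8]  score +0 (running 0)
row 1: [0, 4, 4, 0] -> [0, 0, 0, 8]  score +8 (running 8)
row 2: [2, 2, 8, 2] -> [0, 4, 8, 2]  score +4 (running 12)
row 3: [0, 8, 8, 64] -> [0, 0, 16, 64]  score +16 (running 28)
Board after move:
 0  0 64  8
 0  0  0  8
 0  4  8  2
 0  0 16 64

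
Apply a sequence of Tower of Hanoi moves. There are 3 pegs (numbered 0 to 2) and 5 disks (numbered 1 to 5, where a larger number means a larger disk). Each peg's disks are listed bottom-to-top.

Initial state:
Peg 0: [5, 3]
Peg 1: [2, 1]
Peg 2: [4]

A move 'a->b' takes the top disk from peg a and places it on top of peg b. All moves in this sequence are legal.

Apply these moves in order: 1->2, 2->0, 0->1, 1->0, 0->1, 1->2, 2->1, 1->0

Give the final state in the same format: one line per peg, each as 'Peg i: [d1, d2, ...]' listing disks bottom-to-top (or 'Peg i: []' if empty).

Answer: Peg 0: [5, 3, 1]
Peg 1: [2]
Peg 2: [4]

Derivation:
After move 1 (1->2):
Peg 0: [5, 3]
Peg 1: [2]
Peg 2: [4, 1]

After move 2 (2->0):
Peg 0: [5, 3, 1]
Peg 1: [2]
Peg 2: [4]

After move 3 (0->1):
Peg 0: [5, 3]
Peg 1: [2, 1]
Peg 2: [4]

After move 4 (1->0):
Peg 0: [5, 3, 1]
Peg 1: [2]
Peg 2: [4]

After move 5 (0->1):
Peg 0: [5, 3]
Peg 1: [2, 1]
Peg 2: [4]

After move 6 (1->2):
Peg 0: [5, 3]
Peg 1: [2]
Peg 2: [4, 1]

After move 7 (2->1):
Peg 0: [5, 3]
Peg 1: [2, 1]
Peg 2: [4]

After move 8 (1->0):
Peg 0: [5, 3, 1]
Peg 1: [2]
Peg 2: [4]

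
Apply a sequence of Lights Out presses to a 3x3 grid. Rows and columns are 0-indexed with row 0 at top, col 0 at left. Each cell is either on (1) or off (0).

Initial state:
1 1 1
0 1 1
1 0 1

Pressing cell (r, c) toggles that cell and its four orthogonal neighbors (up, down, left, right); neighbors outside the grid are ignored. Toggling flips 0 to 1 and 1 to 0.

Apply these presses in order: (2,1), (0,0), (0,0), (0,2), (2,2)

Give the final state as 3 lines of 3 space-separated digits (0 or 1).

After press 1 at (2,1):
1 1 1
0 0 1
0 1 0

After press 2 at (0,0):
0 0 1
1 0 1
0 1 0

After press 3 at (0,0):
1 1 1
0 0 1
0 1 0

After press 4 at (0,2):
1 0 0
0 0 0
0 1 0

After press 5 at (2,2):
1 0 0
0 0 1
0 0 1

Answer: 1 0 0
0 0 1
0 0 1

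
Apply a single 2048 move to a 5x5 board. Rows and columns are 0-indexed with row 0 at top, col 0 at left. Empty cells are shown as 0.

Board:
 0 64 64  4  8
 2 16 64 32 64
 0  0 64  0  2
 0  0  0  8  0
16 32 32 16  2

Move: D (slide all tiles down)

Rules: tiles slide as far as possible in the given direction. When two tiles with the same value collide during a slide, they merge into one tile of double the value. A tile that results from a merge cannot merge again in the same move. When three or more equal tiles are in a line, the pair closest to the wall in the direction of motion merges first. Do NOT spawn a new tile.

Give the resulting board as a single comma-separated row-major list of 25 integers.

Slide down:
col 0: [0, 2, 0, 0, 16] -> [0, 0, 0, 2, 16]
col 1: [64, 16, 0, 0, 32] -> [0, 0, 64, 16, 32]
col 2: [64, 64, 64, 0, 32] -> [0, 0, 64, 128, 32]
col 3: [4, 32, 0, 8, 16] -> [0, 4, 32, 8, 16]
col 4: [8, 64, 2, 0, 2] -> [0, 0, 8, 64, 4]

Answer: 0, 0, 0, 0, 0, 0, 0, 0, 4, 0, 0, 64, 64, 32, 8, 2, 16, 128, 8, 64, 16, 32, 32, 16, 4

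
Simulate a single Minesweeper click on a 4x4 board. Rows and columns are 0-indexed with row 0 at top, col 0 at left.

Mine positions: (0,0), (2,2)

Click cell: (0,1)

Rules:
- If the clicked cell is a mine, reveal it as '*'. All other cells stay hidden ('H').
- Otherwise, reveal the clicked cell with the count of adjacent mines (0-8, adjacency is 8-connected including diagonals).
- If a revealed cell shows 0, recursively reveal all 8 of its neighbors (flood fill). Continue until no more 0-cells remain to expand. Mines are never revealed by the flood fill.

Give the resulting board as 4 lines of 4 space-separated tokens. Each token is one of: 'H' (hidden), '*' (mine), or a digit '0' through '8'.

H 1 H H
H H H H
H H H H
H H H H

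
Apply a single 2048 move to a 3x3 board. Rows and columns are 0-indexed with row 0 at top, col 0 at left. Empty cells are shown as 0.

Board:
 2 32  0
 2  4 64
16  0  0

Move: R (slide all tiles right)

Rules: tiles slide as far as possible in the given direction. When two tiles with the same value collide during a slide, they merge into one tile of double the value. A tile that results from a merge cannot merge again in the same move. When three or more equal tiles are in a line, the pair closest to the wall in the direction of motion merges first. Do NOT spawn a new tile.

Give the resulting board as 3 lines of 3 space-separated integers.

Slide right:
row 0: [2, 32, 0] -> [0, 2, 32]
row 1: [2, 4, 64] -> [2, 4, 64]
row 2: [16, 0, 0] -> [0, 0, 16]

Answer:  0  2 32
 2  4 64
 0  0 16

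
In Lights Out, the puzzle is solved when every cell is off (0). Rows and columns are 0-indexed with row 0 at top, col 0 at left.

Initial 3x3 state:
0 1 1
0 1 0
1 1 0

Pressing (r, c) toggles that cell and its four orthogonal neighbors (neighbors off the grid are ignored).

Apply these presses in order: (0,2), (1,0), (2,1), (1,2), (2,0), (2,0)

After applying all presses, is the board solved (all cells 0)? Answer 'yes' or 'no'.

After press 1 at (0,2):
0 0 0
0 1 1
1 1 0

After press 2 at (1,0):
1 0 0
1 0 1
0 1 0

After press 3 at (2,1):
1 0 0
1 1 1
1 0 1

After press 4 at (1,2):
1 0 1
1 0 0
1 0 0

After press 5 at (2,0):
1 0 1
0 0 0
0 1 0

After press 6 at (2,0):
1 0 1
1 0 0
1 0 0

Lights still on: 4

Answer: no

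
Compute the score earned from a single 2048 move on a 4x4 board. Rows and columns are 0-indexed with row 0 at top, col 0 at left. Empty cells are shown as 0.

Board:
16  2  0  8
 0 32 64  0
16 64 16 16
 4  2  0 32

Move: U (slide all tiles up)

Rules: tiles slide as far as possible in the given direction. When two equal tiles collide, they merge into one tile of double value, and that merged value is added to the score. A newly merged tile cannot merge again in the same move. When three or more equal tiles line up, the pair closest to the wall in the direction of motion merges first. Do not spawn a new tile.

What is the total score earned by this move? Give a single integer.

Slide up:
col 0: [16, 0, 16, 4] -> [32, 4, 0, 0]  score +32 (running 32)
col 1: [2, 32, 64, 2] -> [2, 32, 64, 2]  score +0 (running 32)
col 2: [0, 64, 16, 0] -> [64, 16, 0, 0]  score +0 (running 32)
col 3: [8, 0, 16, 32] -> [8, 16, 32, 0]  score +0 (running 32)
Board after move:
32  2 64  8
 4 32 16 16
 0 64  0 32
 0  2  0  0

Answer: 32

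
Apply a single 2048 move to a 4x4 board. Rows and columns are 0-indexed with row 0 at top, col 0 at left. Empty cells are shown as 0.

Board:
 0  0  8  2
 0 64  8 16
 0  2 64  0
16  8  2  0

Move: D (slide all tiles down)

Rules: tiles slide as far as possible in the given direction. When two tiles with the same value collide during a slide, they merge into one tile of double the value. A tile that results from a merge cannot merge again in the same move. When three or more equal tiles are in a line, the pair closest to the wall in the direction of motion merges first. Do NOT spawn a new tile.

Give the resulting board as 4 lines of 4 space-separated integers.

Answer:  0  0  0  0
 0 64 16  0
 0  2 64  2
16  8  2 16

Derivation:
Slide down:
col 0: [0, 0, 0, 16] -> [0, 0, 0, 16]
col 1: [0, 64, 2, 8] -> [0, 64, 2, 8]
col 2: [8, 8, 64, 2] -> [0, 16, 64, 2]
col 3: [2, 16, 0, 0] -> [0, 0, 2, 16]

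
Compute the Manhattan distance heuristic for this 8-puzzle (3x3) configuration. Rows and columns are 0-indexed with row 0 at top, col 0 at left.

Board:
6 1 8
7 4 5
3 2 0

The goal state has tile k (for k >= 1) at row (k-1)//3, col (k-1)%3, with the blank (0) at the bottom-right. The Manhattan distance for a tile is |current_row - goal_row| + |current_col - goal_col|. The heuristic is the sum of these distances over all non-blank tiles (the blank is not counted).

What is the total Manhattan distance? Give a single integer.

Tile 6: (0,0)->(1,2) = 3
Tile 1: (0,1)->(0,0) = 1
Tile 8: (0,2)->(2,1) = 3
Tile 7: (1,0)->(2,0) = 1
Tile 4: (1,1)->(1,0) = 1
Tile 5: (1,2)->(1,1) = 1
Tile 3: (2,0)->(0,2) = 4
Tile 2: (2,1)->(0,1) = 2
Sum: 3 + 1 + 3 + 1 + 1 + 1 + 4 + 2 = 16

Answer: 16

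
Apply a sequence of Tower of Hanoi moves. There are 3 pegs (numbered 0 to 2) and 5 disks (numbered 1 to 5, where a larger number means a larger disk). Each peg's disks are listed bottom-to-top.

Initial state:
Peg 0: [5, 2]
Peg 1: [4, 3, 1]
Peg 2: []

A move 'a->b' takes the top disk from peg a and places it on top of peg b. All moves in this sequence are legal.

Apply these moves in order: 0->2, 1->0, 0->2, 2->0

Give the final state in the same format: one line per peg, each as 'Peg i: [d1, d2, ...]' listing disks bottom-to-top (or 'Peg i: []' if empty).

After move 1 (0->2):
Peg 0: [5]
Peg 1: [4, 3, 1]
Peg 2: [2]

After move 2 (1->0):
Peg 0: [5, 1]
Peg 1: [4, 3]
Peg 2: [2]

After move 3 (0->2):
Peg 0: [5]
Peg 1: [4, 3]
Peg 2: [2, 1]

After move 4 (2->0):
Peg 0: [5, 1]
Peg 1: [4, 3]
Peg 2: [2]

Answer: Peg 0: [5, 1]
Peg 1: [4, 3]
Peg 2: [2]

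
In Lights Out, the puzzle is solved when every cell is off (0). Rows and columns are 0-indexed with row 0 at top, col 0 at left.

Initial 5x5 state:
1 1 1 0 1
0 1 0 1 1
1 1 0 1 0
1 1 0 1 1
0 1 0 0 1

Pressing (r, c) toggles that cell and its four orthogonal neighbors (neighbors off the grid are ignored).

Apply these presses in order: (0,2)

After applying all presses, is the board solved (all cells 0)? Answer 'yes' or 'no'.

Answer: no

Derivation:
After press 1 at (0,2):
1 0 0 1 1
0 1 1 1 1
1 1 0 1 0
1 1 0 1 1
0 1 0 0 1

Lights still on: 16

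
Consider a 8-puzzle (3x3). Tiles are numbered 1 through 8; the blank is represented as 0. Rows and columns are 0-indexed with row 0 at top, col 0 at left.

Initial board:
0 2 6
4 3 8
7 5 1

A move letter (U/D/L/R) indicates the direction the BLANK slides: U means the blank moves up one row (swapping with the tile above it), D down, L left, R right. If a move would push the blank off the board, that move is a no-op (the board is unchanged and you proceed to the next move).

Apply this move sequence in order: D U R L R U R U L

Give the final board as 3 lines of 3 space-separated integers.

After move 1 (D):
4 2 6
0 3 8
7 5 1

After move 2 (U):
0 2 6
4 3 8
7 5 1

After move 3 (R):
2 0 6
4 3 8
7 5 1

After move 4 (L):
0 2 6
4 3 8
7 5 1

After move 5 (R):
2 0 6
4 3 8
7 5 1

After move 6 (U):
2 0 6
4 3 8
7 5 1

After move 7 (R):
2 6 0
4 3 8
7 5 1

After move 8 (U):
2 6 0
4 3 8
7 5 1

After move 9 (L):
2 0 6
4 3 8
7 5 1

Answer: 2 0 6
4 3 8
7 5 1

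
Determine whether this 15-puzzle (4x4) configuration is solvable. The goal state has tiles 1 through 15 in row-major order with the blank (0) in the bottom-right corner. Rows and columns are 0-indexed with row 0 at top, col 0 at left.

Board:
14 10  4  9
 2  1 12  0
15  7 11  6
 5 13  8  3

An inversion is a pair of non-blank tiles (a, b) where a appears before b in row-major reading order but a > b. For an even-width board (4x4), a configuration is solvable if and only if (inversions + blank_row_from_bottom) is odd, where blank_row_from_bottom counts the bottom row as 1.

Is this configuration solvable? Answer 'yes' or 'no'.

Inversions: 59
Blank is in row 1 (0-indexed from top), which is row 3 counting from the bottom (bottom = 1).
59 + 3 = 62, which is even, so the puzzle is not solvable.

Answer: no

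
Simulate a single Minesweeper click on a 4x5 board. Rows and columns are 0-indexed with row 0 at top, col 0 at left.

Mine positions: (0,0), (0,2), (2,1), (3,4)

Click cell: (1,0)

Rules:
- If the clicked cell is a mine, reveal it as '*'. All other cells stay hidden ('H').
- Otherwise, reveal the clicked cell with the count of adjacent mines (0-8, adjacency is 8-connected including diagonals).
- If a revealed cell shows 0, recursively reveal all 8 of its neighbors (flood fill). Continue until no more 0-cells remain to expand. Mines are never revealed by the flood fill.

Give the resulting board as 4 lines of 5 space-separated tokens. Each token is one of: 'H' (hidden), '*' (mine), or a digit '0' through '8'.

H H H H H
2 H H H H
H H H H H
H H H H H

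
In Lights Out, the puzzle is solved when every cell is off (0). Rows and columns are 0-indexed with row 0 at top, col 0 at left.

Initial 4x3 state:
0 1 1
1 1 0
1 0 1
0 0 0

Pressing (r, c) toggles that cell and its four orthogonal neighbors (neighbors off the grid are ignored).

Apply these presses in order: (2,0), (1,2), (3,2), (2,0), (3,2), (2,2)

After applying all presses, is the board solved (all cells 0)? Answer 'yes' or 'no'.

After press 1 at (2,0):
0 1 1
0 1 0
0 1 1
1 0 0

After press 2 at (1,2):
0 1 0
0 0 1
0 1 0
1 0 0

After press 3 at (3,2):
0 1 0
0 0 1
0 1 1
1 1 1

After press 4 at (2,0):
0 1 0
1 0 1
1 0 1
0 1 1

After press 5 at (3,2):
0 1 0
1 0 1
1 0 0
0 0 0

After press 6 at (2,2):
0 1 0
1 0 0
1 1 1
0 0 1

Lights still on: 6

Answer: no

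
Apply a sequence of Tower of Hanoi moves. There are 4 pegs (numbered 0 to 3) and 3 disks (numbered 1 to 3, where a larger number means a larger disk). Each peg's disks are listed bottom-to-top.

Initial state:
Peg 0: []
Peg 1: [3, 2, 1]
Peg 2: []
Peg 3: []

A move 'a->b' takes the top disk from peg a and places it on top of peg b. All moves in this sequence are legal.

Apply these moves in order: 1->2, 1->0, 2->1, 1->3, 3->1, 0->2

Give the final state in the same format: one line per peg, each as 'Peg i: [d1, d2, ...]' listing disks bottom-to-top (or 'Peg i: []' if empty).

Answer: Peg 0: []
Peg 1: [3, 1]
Peg 2: [2]
Peg 3: []

Derivation:
After move 1 (1->2):
Peg 0: []
Peg 1: [3, 2]
Peg 2: [1]
Peg 3: []

After move 2 (1->0):
Peg 0: [2]
Peg 1: [3]
Peg 2: [1]
Peg 3: []

After move 3 (2->1):
Peg 0: [2]
Peg 1: [3, 1]
Peg 2: []
Peg 3: []

After move 4 (1->3):
Peg 0: [2]
Peg 1: [3]
Peg 2: []
Peg 3: [1]

After move 5 (3->1):
Peg 0: [2]
Peg 1: [3, 1]
Peg 2: []
Peg 3: []

After move 6 (0->2):
Peg 0: []
Peg 1: [3, 1]
Peg 2: [2]
Peg 3: []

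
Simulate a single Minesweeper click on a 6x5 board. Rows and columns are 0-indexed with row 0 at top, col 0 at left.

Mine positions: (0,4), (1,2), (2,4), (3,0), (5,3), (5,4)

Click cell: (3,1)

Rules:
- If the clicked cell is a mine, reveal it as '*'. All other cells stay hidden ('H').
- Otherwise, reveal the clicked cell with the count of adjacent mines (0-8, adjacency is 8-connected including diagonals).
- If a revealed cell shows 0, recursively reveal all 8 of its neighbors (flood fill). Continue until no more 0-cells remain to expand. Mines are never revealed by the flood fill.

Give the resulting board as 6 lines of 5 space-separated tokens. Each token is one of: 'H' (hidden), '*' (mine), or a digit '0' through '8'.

H H H H H
H H H H H
H H H H H
H 1 H H H
H H H H H
H H H H H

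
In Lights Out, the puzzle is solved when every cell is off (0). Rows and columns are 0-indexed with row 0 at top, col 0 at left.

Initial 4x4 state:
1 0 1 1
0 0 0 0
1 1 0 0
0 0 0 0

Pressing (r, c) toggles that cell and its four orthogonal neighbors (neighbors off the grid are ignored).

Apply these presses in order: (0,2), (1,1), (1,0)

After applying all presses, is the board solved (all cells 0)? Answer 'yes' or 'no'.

Answer: yes

Derivation:
After press 1 at (0,2):
1 1 0 0
0 0 1 0
1 1 0 0
0 0 0 0

After press 2 at (1,1):
1 0 0 0
1 1 0 0
1 0 0 0
0 0 0 0

After press 3 at (1,0):
0 0 0 0
0 0 0 0
0 0 0 0
0 0 0 0

Lights still on: 0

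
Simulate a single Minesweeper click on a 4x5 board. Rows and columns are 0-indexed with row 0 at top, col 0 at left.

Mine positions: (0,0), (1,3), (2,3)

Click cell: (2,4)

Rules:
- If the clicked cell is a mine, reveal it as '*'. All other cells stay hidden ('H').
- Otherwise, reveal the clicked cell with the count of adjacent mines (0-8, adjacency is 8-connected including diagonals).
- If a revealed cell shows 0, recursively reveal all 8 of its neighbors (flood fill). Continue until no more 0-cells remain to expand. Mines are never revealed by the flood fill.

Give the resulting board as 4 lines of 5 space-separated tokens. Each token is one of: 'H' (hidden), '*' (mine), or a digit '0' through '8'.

H H H H H
H H H H H
H H H H 2
H H H H H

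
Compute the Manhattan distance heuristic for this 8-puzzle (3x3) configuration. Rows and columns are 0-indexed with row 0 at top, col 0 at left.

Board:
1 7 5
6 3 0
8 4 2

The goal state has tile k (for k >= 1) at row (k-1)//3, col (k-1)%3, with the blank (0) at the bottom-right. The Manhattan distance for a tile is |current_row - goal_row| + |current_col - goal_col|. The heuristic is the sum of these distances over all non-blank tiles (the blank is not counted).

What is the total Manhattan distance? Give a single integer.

Tile 1: at (0,0), goal (0,0), distance |0-0|+|0-0| = 0
Tile 7: at (0,1), goal (2,0), distance |0-2|+|1-0| = 3
Tile 5: at (0,2), goal (1,1), distance |0-1|+|2-1| = 2
Tile 6: at (1,0), goal (1,2), distance |1-1|+|0-2| = 2
Tile 3: at (1,1), goal (0,2), distance |1-0|+|1-2| = 2
Tile 8: at (2,0), goal (2,1), distance |2-2|+|0-1| = 1
Tile 4: at (2,1), goal (1,0), distance |2-1|+|1-0| = 2
Tile 2: at (2,2), goal (0,1), distance |2-0|+|2-1| = 3
Sum: 0 + 3 + 2 + 2 + 2 + 1 + 2 + 3 = 15

Answer: 15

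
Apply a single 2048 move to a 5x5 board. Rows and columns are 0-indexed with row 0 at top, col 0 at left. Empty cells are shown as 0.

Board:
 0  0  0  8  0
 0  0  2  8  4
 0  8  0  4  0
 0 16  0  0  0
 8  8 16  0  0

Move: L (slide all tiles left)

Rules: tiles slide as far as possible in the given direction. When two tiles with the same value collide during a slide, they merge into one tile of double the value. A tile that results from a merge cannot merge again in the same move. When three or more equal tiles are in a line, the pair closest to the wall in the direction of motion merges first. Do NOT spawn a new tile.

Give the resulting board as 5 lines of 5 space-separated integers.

Slide left:
row 0: [0, 0, 0, 8, 0] -> [8, 0, 0, 0, 0]
row 1: [0, 0, 2, 8, 4] -> [2, 8, 4, 0, 0]
row 2: [0, 8, 0, 4, 0] -> [8, 4, 0, 0, 0]
row 3: [0, 16, 0, 0, 0] -> [16, 0, 0, 0, 0]
row 4: [8, 8, 16, 0, 0] -> [16, 16, 0, 0, 0]

Answer:  8  0  0  0  0
 2  8  4  0  0
 8  4  0  0  0
16  0  0  0  0
16 16  0  0  0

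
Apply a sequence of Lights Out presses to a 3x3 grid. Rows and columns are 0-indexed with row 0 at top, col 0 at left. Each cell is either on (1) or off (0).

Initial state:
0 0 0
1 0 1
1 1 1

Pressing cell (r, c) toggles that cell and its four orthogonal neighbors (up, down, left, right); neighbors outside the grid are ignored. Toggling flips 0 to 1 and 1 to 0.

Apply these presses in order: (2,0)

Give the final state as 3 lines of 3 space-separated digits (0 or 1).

Answer: 0 0 0
0 0 1
0 0 1

Derivation:
After press 1 at (2,0):
0 0 0
0 0 1
0 0 1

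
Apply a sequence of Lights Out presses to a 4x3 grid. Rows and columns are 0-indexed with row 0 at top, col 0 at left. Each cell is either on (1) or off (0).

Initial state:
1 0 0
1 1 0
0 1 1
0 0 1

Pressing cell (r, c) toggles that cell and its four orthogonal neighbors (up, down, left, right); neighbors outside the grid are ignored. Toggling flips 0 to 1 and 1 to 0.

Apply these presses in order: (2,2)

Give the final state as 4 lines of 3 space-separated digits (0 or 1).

Answer: 1 0 0
1 1 1
0 0 0
0 0 0

Derivation:
After press 1 at (2,2):
1 0 0
1 1 1
0 0 0
0 0 0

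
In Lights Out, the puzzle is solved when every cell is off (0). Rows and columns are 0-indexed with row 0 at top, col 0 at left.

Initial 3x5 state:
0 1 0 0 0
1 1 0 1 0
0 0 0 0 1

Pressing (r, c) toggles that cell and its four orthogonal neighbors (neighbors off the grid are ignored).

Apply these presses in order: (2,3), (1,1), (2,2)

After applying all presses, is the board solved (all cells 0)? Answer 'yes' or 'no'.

Answer: yes

Derivation:
After press 1 at (2,3):
0 1 0 0 0
1 1 0 0 0
0 0 1 1 0

After press 2 at (1,1):
0 0 0 0 0
0 0 1 0 0
0 1 1 1 0

After press 3 at (2,2):
0 0 0 0 0
0 0 0 0 0
0 0 0 0 0

Lights still on: 0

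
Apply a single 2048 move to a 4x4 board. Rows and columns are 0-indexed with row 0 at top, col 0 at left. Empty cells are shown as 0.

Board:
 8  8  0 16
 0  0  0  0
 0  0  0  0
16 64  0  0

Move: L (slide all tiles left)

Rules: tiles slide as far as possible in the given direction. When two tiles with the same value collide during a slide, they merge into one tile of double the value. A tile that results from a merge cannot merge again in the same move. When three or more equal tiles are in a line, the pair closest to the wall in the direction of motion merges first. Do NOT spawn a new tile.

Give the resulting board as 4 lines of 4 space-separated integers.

Answer: 16 16  0  0
 0  0  0  0
 0  0  0  0
16 64  0  0

Derivation:
Slide left:
row 0: [8, 8, 0, 16] -> [16, 16, 0, 0]
row 1: [0, 0, 0, 0] -> [0, 0, 0, 0]
row 2: [0, 0, 0, 0] -> [0, 0, 0, 0]
row 3: [16, 64, 0, 0] -> [16, 64, 0, 0]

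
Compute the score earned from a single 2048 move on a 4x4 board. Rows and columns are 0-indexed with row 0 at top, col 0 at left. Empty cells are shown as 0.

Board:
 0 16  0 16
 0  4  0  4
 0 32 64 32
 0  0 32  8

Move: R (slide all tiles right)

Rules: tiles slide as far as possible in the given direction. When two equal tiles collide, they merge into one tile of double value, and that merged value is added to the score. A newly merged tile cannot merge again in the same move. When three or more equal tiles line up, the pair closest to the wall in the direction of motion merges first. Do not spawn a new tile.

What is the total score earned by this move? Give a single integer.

Answer: 40

Derivation:
Slide right:
row 0: [0, 16, 0, 16] -> [0, 0, 0, 32]  score +32 (running 32)
row 1: [0, 4, 0, 4] -> [0, 0, 0, 8]  score +8 (running 40)
row 2: [0, 32, 64, 32] -> [0, 32, 64, 32]  score +0 (running 40)
row 3: [0, 0, 32, 8] -> [0, 0, 32, 8]  score +0 (running 40)
Board after move:
 0  0  0 32
 0  0  0  8
 0 32 64 32
 0  0 32  8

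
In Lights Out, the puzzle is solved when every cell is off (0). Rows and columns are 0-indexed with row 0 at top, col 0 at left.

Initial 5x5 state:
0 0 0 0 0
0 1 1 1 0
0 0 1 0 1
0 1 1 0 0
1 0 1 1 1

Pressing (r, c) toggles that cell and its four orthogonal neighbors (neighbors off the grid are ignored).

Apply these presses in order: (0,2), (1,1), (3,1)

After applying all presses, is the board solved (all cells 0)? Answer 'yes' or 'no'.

Answer: no

Derivation:
After press 1 at (0,2):
0 1 1 1 0
0 1 0 1 0
0 0 1 0 1
0 1 1 0 0
1 0 1 1 1

After press 2 at (1,1):
0 0 1 1 0
1 0 1 1 0
0 1 1 0 1
0 1 1 0 0
1 0 1 1 1

After press 3 at (3,1):
0 0 1 1 0
1 0 1 1 0
0 0 1 0 1
1 0 0 0 0
1 1 1 1 1

Lights still on: 13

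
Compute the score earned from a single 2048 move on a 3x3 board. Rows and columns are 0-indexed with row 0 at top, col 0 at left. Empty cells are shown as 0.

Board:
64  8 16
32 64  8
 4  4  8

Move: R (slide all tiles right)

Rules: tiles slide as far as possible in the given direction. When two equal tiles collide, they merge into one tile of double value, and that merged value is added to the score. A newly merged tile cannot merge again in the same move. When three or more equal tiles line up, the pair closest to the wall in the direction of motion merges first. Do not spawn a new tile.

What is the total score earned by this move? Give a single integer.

Answer: 8

Derivation:
Slide right:
row 0: [64, 8, 16] -> [64, 8, 16]  score +0 (running 0)
row 1: [32, 64, 8] -> [32, 64, 8]  score +0 (running 0)
row 2: [4, 4, 8] -> [0, 8, 8]  score +8 (running 8)
Board after move:
64  8 16
32 64  8
 0  8  8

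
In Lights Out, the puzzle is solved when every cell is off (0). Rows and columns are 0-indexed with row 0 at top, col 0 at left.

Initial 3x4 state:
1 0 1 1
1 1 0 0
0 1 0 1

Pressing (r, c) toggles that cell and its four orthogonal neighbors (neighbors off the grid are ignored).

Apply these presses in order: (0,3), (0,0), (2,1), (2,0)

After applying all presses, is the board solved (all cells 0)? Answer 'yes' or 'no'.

Answer: no

Derivation:
After press 1 at (0,3):
1 0 0 0
1 1 0 1
0 1 0 1

After press 2 at (0,0):
0 1 0 0
0 1 0 1
0 1 0 1

After press 3 at (2,1):
0 1 0 0
0 0 0 1
1 0 1 1

After press 4 at (2,0):
0 1 0 0
1 0 0 1
0 1 1 1

Lights still on: 6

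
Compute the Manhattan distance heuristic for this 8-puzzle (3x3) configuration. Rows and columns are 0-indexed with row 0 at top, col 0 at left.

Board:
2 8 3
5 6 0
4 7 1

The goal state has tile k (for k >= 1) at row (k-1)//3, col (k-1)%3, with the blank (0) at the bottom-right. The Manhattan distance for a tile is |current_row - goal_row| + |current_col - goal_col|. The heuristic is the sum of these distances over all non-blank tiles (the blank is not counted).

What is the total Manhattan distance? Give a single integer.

Tile 2: at (0,0), goal (0,1), distance |0-0|+|0-1| = 1
Tile 8: at (0,1), goal (2,1), distance |0-2|+|1-1| = 2
Tile 3: at (0,2), goal (0,2), distance |0-0|+|2-2| = 0
Tile 5: at (1,0), goal (1,1), distance |1-1|+|0-1| = 1
Tile 6: at (1,1), goal (1,2), distance |1-1|+|1-2| = 1
Tile 4: at (2,0), goal (1,0), distance |2-1|+|0-0| = 1
Tile 7: at (2,1), goal (2,0), distance |2-2|+|1-0| = 1
Tile 1: at (2,2), goal (0,0), distance |2-0|+|2-0| = 4
Sum: 1 + 2 + 0 + 1 + 1 + 1 + 1 + 4 = 11

Answer: 11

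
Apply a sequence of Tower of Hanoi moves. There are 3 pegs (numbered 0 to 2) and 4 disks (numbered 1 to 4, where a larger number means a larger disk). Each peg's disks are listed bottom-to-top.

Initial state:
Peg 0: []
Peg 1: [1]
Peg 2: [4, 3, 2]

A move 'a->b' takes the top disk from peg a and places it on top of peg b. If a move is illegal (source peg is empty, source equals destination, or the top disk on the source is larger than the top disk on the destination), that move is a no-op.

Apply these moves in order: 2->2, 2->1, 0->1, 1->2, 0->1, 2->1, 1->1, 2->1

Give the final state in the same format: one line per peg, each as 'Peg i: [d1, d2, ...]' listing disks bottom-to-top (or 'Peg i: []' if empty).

Answer: Peg 0: []
Peg 1: [1]
Peg 2: [4, 3, 2]

Derivation:
After move 1 (2->2):
Peg 0: []
Peg 1: [1]
Peg 2: [4, 3, 2]

After move 2 (2->1):
Peg 0: []
Peg 1: [1]
Peg 2: [4, 3, 2]

After move 3 (0->1):
Peg 0: []
Peg 1: [1]
Peg 2: [4, 3, 2]

After move 4 (1->2):
Peg 0: []
Peg 1: []
Peg 2: [4, 3, 2, 1]

After move 5 (0->1):
Peg 0: []
Peg 1: []
Peg 2: [4, 3, 2, 1]

After move 6 (2->1):
Peg 0: []
Peg 1: [1]
Peg 2: [4, 3, 2]

After move 7 (1->1):
Peg 0: []
Peg 1: [1]
Peg 2: [4, 3, 2]

After move 8 (2->1):
Peg 0: []
Peg 1: [1]
Peg 2: [4, 3, 2]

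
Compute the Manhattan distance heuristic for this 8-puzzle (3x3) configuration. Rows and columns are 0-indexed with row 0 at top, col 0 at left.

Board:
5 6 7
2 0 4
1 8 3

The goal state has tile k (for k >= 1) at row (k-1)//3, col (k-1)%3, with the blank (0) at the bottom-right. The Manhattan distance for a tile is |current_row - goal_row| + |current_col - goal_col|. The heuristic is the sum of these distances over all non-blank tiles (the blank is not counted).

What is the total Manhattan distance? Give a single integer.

Tile 5: at (0,0), goal (1,1), distance |0-1|+|0-1| = 2
Tile 6: at (0,1), goal (1,2), distance |0-1|+|1-2| = 2
Tile 7: at (0,2), goal (2,0), distance |0-2|+|2-0| = 4
Tile 2: at (1,0), goal (0,1), distance |1-0|+|0-1| = 2
Tile 4: at (1,2), goal (1,0), distance |1-1|+|2-0| = 2
Tile 1: at (2,0), goal (0,0), distance |2-0|+|0-0| = 2
Tile 8: at (2,1), goal (2,1), distance |2-2|+|1-1| = 0
Tile 3: at (2,2), goal (0,2), distance |2-0|+|2-2| = 2
Sum: 2 + 2 + 4 + 2 + 2 + 2 + 0 + 2 = 16

Answer: 16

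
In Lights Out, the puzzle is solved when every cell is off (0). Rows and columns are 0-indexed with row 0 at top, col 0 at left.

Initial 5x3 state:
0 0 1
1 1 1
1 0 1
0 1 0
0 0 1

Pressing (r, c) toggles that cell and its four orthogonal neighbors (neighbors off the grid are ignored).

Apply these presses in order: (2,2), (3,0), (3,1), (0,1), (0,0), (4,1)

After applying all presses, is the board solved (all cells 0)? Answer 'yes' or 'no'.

After press 1 at (2,2):
0 0 1
1 1 0
1 1 0
0 1 1
0 0 1

After press 2 at (3,0):
0 0 1
1 1 0
0 1 0
1 0 1
1 0 1

After press 3 at (3,1):
0 0 1
1 1 0
0 0 0
0 1 0
1 1 1

After press 4 at (0,1):
1 1 0
1 0 0
0 0 0
0 1 0
1 1 1

After press 5 at (0,0):
0 0 0
0 0 0
0 0 0
0 1 0
1 1 1

After press 6 at (4,1):
0 0 0
0 0 0
0 0 0
0 0 0
0 0 0

Lights still on: 0

Answer: yes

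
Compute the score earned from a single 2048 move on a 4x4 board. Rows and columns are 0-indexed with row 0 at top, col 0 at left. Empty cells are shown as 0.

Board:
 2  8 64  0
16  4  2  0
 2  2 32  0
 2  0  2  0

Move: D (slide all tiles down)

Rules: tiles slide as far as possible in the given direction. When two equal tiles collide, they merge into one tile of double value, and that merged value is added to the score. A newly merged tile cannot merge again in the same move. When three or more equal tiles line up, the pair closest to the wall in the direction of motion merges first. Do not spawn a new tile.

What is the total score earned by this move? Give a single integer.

Answer: 4

Derivation:
Slide down:
col 0: [2, 16, 2, 2] -> [0, 2, 16, 4]  score +4 (running 4)
col 1: [8, 4, 2, 0] -> [0, 8, 4, 2]  score +0 (running 4)
col 2: [64, 2, 32, 2] -> [64, 2, 32, 2]  score +0 (running 4)
col 3: [0, 0, 0, 0] -> [0, 0, 0, 0]  score +0 (running 4)
Board after move:
 0  0 64  0
 2  8  2  0
16  4 32  0
 4  2  2  0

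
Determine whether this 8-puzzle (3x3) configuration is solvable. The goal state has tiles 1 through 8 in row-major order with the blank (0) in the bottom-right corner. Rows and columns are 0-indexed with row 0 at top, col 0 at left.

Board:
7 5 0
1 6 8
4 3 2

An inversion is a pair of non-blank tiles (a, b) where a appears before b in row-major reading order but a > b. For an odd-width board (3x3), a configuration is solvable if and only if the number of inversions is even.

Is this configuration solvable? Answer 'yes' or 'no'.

Answer: no

Derivation:
Inversions (pairs i<j in row-major order where tile[i] > tile[j] > 0): 19
19 is odd, so the puzzle is not solvable.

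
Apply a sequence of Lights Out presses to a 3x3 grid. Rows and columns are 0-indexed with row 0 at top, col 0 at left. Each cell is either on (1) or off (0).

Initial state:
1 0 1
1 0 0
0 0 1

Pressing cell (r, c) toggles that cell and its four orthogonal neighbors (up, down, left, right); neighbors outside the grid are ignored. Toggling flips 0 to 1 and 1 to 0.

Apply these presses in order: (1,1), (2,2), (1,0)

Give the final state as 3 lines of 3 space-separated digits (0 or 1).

Answer: 0 1 1
1 0 0
1 0 0

Derivation:
After press 1 at (1,1):
1 1 1
0 1 1
0 1 1

After press 2 at (2,2):
1 1 1
0 1 0
0 0 0

After press 3 at (1,0):
0 1 1
1 0 0
1 0 0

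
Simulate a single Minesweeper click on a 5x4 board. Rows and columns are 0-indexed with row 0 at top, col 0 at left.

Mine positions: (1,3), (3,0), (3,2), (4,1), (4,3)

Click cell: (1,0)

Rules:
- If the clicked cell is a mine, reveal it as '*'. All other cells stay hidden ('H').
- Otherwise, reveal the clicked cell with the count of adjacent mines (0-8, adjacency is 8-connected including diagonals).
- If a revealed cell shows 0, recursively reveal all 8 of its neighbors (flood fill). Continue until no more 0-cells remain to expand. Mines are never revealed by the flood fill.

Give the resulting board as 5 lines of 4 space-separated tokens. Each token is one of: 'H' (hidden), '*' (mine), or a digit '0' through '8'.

0 0 1 H
0 0 1 H
1 2 2 H
H H H H
H H H H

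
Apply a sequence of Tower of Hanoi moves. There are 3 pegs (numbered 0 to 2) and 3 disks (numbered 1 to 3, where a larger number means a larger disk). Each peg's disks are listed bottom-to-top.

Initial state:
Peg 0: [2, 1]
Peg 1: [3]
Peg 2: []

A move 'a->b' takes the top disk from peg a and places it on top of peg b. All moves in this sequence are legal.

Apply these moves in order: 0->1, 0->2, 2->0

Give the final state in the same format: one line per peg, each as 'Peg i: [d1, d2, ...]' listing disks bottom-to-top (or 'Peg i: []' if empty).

After move 1 (0->1):
Peg 0: [2]
Peg 1: [3, 1]
Peg 2: []

After move 2 (0->2):
Peg 0: []
Peg 1: [3, 1]
Peg 2: [2]

After move 3 (2->0):
Peg 0: [2]
Peg 1: [3, 1]
Peg 2: []

Answer: Peg 0: [2]
Peg 1: [3, 1]
Peg 2: []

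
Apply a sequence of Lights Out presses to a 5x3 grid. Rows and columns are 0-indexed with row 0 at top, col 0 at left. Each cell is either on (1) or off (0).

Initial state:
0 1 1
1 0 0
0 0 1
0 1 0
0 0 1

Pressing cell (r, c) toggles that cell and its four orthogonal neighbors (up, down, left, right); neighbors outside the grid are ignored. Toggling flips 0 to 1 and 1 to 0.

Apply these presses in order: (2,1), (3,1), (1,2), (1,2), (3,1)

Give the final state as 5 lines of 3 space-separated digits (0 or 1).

Answer: 0 1 1
1 1 0
1 1 0
0 0 0
0 0 1

Derivation:
After press 1 at (2,1):
0 1 1
1 1 0
1 1 0
0 0 0
0 0 1

After press 2 at (3,1):
0 1 1
1 1 0
1 0 0
1 1 1
0 1 1

After press 3 at (1,2):
0 1 0
1 0 1
1 0 1
1 1 1
0 1 1

After press 4 at (1,2):
0 1 1
1 1 0
1 0 0
1 1 1
0 1 1

After press 5 at (3,1):
0 1 1
1 1 0
1 1 0
0 0 0
0 0 1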